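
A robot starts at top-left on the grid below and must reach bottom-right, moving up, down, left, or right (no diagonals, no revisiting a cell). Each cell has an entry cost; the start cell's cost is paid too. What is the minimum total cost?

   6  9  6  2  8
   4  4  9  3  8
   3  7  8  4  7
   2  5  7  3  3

33

Cheapest: r0c0 -> r1c0 -> r2c0 -> r3c0 -> r3c1 -> r3c2 -> r3c3 -> r3c4
  6 + 4 + 3 + 2 + 5 + 7 + 3 + 3 = 33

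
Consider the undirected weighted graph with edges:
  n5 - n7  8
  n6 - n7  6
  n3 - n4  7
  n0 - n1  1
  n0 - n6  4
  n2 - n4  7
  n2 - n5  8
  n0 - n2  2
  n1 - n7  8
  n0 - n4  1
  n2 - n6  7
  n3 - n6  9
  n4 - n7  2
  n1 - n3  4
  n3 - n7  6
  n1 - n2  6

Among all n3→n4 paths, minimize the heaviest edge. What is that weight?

Comparing a few candidate routes:
n3→n1→n2→n0→n4: max(4, 6, 2, 1) = 6
n3→n7→n4: max(6, 2) = 6
n3→n7→n6→n0→n4: max(6, 6, 4, 1) = 6
n3→n1→n0→n4: max(4, 1, 1) = 4
n3→n1→n0→n6→n7→n4: max(4, 1, 4, 6, 2) = 6
The minimum achievable maximum is 4.

4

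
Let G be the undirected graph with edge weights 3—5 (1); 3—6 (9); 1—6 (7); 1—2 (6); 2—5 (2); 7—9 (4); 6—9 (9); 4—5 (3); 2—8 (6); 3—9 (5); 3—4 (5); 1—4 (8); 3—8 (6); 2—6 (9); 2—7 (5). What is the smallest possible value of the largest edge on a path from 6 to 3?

Some routes from 6 to 3:
6-1-2-8-3: max(7, 6, 6, 6) = 7
6-1-2-5-4-3: max(7, 6, 2, 3, 5) = 7
6-1-2-7-9-3: max(7, 6, 5, 4, 5) = 7
6-1-4-5-2-7-9-3: max(7, 8, 3, 2, 5, 4, 5) = 8
6-1-2-5-3: max(7, 6, 2, 1) = 7
6-1-4-5-2-8-3: max(7, 8, 3, 2, 6, 6) = 8
Smallest bottleneck: 7.

7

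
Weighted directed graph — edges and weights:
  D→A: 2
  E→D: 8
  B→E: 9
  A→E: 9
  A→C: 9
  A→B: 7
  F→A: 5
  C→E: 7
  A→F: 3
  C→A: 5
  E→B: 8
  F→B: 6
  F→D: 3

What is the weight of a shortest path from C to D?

11

Checking several routes:
C - A - F - D: 5 + 3 + 3 = 11
C - A - E - D: 5 + 9 + 8 = 22
C - E - D: 7 + 8 = 15
C - A - B - E - D: 5 + 7 + 9 + 8 = 29
Best route has total 11.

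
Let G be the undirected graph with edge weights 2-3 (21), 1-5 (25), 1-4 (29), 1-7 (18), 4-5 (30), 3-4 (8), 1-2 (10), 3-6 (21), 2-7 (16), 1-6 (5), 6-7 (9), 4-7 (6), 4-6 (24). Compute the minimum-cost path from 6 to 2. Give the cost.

15

Some routes from 6 to 2:
6 - 1 - 2: 5 + 10 = 15
6 - 7 - 4 - 3 - 2: 9 + 6 + 8 + 21 = 44
6 - 7 - 1 - 2: 9 + 18 + 10 = 37
6 - 7 - 2: 9 + 16 = 25
6 - 1 - 7 - 2: 5 + 18 + 16 = 39
6 - 3 - 2: 21 + 21 = 42
Shortest: 15.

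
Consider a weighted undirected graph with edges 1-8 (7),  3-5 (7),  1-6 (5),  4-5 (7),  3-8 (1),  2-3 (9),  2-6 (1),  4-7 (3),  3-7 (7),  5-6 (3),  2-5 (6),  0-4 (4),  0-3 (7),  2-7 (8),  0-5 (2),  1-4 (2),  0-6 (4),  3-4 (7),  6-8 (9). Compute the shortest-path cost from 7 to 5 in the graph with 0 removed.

Comparing a few candidate routes:
7 - 4 - 1 - 6 - 5: 3 + 2 + 5 + 3 = 13
7 - 2 - 6 - 5: 8 + 1 + 3 = 12
7 - 4 - 5: 3 + 7 = 10
Shortest: 10.

10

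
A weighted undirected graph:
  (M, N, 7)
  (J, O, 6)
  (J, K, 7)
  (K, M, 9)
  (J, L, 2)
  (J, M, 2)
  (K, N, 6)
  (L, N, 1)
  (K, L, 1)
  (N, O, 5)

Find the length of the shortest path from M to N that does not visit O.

Comparing a few candidate routes:
M - J - K - L - N: 2 + 7 + 1 + 1 = 11
M - N: 7
M - J - L - K - N: 2 + 2 + 1 + 6 = 11
M - J - L - N: 2 + 2 + 1 = 5
Best route has total 5.

5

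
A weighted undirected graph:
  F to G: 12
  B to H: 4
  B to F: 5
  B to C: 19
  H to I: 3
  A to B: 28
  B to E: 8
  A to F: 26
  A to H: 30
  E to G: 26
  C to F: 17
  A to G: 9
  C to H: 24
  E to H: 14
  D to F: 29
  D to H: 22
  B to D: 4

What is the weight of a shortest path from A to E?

34

Checking several routes:
A - F - B - E: 26 + 5 + 8 = 39
A - H - B - E: 30 + 4 + 8 = 42
A - G - F - B - E: 9 + 12 + 5 + 8 = 34
A - G - E: 9 + 26 = 35
A - B - E: 28 + 8 = 36
The minimum is 34.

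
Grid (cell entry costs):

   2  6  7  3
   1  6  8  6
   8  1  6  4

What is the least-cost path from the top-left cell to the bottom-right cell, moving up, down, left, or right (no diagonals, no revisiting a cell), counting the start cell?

Path [0,0] -> [1,0] -> [1,1] -> [2,1] -> [2,2] -> [2,3]: 2 + 1 + 6 + 1 + 6 + 4 = 20.

20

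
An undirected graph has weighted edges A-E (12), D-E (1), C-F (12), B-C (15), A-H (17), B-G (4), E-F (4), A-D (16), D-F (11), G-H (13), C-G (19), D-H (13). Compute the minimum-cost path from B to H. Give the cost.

17

Checking several routes:
B -> C -> F -> E -> D -> H: 15 + 12 + 4 + 1 + 13 = 45
B -> G -> H: 4 + 13 = 17
B -> C -> G -> H: 15 + 19 + 13 = 47
Shortest: 17.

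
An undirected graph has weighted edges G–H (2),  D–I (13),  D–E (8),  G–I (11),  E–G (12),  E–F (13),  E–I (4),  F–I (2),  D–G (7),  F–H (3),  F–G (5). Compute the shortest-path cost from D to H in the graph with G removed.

Routes from D to H avoiding G:
D-E-I-F-H: 8 + 4 + 2 + 3 = 17
D-E-F-H: 8 + 13 + 3 = 24
D-I-F-H: 13 + 2 + 3 = 18
D-I-E-F-H: 13 + 4 + 13 + 3 = 33
Shortest: 17.

17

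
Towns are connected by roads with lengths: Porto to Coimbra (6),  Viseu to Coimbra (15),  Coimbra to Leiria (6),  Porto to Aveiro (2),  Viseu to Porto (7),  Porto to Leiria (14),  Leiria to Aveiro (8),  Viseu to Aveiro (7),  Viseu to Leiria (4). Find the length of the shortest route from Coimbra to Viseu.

10

A few of the Coimbra→Viseu routes:
Coimbra → Leiria → Viseu: 6 + 4 = 10
Coimbra → Viseu: 15
Coimbra → Porto → Aveiro → Viseu: 6 + 2 + 7 = 15
Coimbra → Porto → Viseu: 6 + 7 = 13
Shortest: 10.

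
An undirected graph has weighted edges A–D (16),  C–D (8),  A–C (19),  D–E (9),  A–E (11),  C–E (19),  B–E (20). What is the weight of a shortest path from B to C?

Routes from B to C:
B -> E -> D -> C: 20 + 9 + 8 = 37
B -> E -> A -> C: 20 + 11 + 19 = 50
B -> E -> D -> A -> C: 20 + 9 + 16 + 19 = 64
B -> E -> A -> D -> C: 20 + 11 + 16 + 8 = 55
B -> E -> C: 20 + 19 = 39
The minimum is 37.

37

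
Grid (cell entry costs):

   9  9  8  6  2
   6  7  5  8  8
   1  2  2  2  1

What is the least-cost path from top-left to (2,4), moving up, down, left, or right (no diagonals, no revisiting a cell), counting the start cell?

23

Cheapest: (0,0) -> (1,0) -> (2,0) -> (2,1) -> (2,2) -> (2,3) -> (2,4)
  9 + 6 + 1 + 2 + 2 + 2 + 1 = 23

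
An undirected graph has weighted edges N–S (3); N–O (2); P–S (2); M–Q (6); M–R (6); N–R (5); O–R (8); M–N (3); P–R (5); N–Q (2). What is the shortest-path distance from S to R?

Routes from S to R:
S -> N -> R: 3 + 5 = 8
S -> N -> O -> R: 3 + 2 + 8 = 13
S -> N -> M -> R: 3 + 3 + 6 = 12
S -> P -> R: 2 + 5 = 7
S -> N -> Q -> M -> R: 3 + 2 + 6 + 6 = 17
Shortest: 7.

7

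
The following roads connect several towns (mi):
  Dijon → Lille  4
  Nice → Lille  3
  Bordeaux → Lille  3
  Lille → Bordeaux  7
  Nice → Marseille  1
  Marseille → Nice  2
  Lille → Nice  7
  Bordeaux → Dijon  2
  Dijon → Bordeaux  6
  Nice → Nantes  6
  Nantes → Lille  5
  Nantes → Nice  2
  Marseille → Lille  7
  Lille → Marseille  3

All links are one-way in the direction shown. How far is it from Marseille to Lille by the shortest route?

5

Candidate routes:
Marseille -> Nice -> Lille: 2 + 3 = 5
Marseille -> Nice -> Nantes -> Lille: 2 + 6 + 5 = 13
Marseille -> Lille: 7
The minimum is 5 mi.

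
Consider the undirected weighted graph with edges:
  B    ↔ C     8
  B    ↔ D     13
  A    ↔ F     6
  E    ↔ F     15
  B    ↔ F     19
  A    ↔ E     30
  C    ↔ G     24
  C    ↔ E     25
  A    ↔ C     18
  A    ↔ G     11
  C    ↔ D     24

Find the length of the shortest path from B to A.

25

Some routes from B to A:
B → F → A: 19 + 6 = 25
B → C → E → F → A: 8 + 25 + 15 + 6 = 54
B → D → C → A: 13 + 24 + 18 = 55
B → C → A: 8 + 18 = 26
B → C → G → A: 8 + 24 + 11 = 43
Shortest: 25.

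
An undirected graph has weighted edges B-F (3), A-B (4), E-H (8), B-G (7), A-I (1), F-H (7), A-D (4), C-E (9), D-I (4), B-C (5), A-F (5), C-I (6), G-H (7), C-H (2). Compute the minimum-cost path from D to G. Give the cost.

Some routes from D to G:
D - I - C - H - G: 4 + 6 + 2 + 7 = 19
D - A - F - B - G: 4 + 5 + 3 + 7 = 19
D - I - A - B - G: 4 + 1 + 4 + 7 = 16
D - A - B - G: 4 + 4 + 7 = 15
Best route has total 15.

15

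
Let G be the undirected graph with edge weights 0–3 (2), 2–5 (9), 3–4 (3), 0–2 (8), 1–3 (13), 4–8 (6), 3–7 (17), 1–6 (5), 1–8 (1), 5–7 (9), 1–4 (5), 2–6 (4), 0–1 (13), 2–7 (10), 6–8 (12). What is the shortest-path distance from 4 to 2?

A few of the 4→2 routes:
4→1→6→2: 5 + 5 + 4 = 14
4→8→1→6→2: 6 + 1 + 5 + 4 = 16
4→3→1→6→2: 3 + 13 + 5 + 4 = 25
4→3→0→2: 3 + 2 + 8 = 13
4→1→8→6→2: 5 + 1 + 12 + 4 = 22
4→8→6→2: 6 + 12 + 4 = 22
The minimum is 13.

13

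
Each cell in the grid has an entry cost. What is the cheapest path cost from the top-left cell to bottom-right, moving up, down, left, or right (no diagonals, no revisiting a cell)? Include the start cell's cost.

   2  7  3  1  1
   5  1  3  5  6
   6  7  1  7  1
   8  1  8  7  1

Path (0,0) → (1,0) → (1,1) → (1,2) → (2,2) → (2,3) → (2,4) → (3,4): 2 + 5 + 1 + 3 + 1 + 7 + 1 + 1 = 21.

21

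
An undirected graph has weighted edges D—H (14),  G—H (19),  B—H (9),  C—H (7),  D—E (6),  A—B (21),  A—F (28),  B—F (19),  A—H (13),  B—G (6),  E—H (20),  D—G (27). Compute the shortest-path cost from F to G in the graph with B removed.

60

Paths from F to G avoiding B:
F→A→H→E→D→G: 28 + 13 + 20 + 6 + 27 = 94
F→A→H→D→G: 28 + 13 + 14 + 27 = 82
F→A→H→G: 28 + 13 + 19 = 60
The minimum is 60.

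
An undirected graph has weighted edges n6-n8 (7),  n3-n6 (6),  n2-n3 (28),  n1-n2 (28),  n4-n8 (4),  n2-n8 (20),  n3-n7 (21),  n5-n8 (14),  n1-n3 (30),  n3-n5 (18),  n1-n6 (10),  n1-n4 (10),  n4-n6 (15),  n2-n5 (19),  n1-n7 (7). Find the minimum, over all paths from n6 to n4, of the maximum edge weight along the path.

A few of the n6→n4 routes:
n6 - n8 - n4: max(7, 4) = 7
n6 - n1 - n4: max(10, 10) = 10
n6 - n3 - n5 - n8 - n4: max(6, 18, 14, 4) = 18
n6 - n4: max(15) = 15
n6 - n3 - n5 - n2 - n8 - n4: max(6, 18, 19, 20, 4) = 20
n6 - n1 - n7 - n3 - n5 - n8 - n4: max(10, 7, 21, 18, 14, 4) = 21
Smallest bottleneck: 7.

7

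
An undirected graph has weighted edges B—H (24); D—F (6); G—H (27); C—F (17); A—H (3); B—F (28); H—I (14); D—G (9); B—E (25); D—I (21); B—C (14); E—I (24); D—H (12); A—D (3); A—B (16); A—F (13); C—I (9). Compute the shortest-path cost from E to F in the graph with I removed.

Some routes from E to F avoiding I:
E → B → A → D → F: 25 + 16 + 3 + 6 = 50
E → B → F: 25 + 28 = 53
E → B → C → F: 25 + 14 + 17 = 56
E → B → A → H → D → F: 25 + 16 + 3 + 12 + 6 = 62
E → B → A → F: 25 + 16 + 13 = 54
E → B → H → A → D → F: 25 + 24 + 3 + 3 + 6 = 61
The minimum is 50.

50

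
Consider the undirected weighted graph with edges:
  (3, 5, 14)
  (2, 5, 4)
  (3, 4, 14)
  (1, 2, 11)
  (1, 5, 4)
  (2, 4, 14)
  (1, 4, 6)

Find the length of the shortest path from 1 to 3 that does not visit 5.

20

Paths from 1 to 3 avoiding 5:
1 → 2 → 4 → 3: 11 + 14 + 14 = 39
1 → 4 → 3: 6 + 14 = 20
The minimum is 20.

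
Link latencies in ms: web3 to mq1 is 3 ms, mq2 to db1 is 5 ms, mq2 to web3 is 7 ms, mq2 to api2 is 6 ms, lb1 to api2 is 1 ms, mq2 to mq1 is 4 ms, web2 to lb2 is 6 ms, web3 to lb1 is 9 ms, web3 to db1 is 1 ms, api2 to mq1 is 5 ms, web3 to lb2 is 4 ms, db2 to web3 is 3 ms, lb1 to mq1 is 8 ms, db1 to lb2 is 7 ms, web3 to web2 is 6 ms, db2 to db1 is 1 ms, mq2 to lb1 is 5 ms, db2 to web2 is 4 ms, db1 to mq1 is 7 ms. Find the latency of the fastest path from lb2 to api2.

Comparing a few candidate routes:
lb2 -> web3 -> db1 -> mq2 -> lb1 -> api2: 4 + 1 + 5 + 5 + 1 = 16
lb2 -> web3 -> mq1 -> api2: 4 + 3 + 5 = 12
lb2 -> web3 -> lb1 -> api2: 4 + 9 + 1 = 14
lb2 -> web3 -> mq1 -> lb1 -> api2: 4 + 3 + 8 + 1 = 16
lb2 -> db1 -> web3 -> mq1 -> api2: 7 + 1 + 3 + 5 = 16
lb2 -> web3 -> db1 -> mq2 -> api2: 4 + 1 + 5 + 6 = 16
Shortest: 12 ms.

12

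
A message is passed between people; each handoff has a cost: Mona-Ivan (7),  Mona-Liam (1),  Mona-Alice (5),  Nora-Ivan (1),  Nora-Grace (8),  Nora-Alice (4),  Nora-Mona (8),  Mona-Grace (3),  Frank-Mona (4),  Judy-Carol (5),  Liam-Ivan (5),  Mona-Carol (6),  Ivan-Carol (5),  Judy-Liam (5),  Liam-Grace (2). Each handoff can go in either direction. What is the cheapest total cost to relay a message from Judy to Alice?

Comparing a few candidate routes:
Judy→Liam→Mona→Alice: 5 + 1 + 5 = 11
Judy→Liam→Grace→Mona→Alice: 5 + 2 + 3 + 5 = 15
Judy→Liam→Ivan→Nora→Alice: 5 + 5 + 1 + 4 = 15
Judy→Carol→Ivan→Nora→Alice: 5 + 5 + 1 + 4 = 15
Shortest: 11.

11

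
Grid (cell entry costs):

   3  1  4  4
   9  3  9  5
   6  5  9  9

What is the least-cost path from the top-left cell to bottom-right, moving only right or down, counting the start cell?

26

Path r0c0 r0c1 r0c2 r0c3 r1c3 r2c3: 3 + 1 + 4 + 4 + 5 + 9 = 26.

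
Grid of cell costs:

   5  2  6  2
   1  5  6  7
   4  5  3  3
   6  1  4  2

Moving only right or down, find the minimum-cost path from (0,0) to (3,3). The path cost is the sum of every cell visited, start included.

22

Path (0,0) -> (1,0) -> (2,0) -> (2,1) -> (3,1) -> (3,2) -> (3,3): 5 + 1 + 4 + 5 + 1 + 4 + 2 = 22.
(Top row then right column would cost 27.)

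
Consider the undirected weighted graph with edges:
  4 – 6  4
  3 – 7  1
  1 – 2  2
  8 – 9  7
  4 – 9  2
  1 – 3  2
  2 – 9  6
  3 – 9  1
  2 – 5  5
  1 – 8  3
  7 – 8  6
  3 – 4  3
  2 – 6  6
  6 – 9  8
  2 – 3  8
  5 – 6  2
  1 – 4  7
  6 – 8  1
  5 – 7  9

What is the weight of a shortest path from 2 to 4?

7

A few of the 2→4 routes:
2 -> 1 -> 4: 2 + 7 = 9
2 -> 9 -> 3 -> 4: 6 + 1 + 3 = 10
2 -> 1 -> 3 -> 9 -> 4: 2 + 2 + 1 + 2 = 7
2 -> 9 -> 4: 6 + 2 = 8
2 -> 1 -> 3 -> 4: 2 + 2 + 3 = 7
2 -> 6 -> 4: 6 + 4 = 10
Best route has total 7.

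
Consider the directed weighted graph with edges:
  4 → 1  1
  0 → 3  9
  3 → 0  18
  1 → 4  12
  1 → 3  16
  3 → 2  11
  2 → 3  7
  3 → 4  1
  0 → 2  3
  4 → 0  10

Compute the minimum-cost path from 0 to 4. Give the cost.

10

Paths from 0 to 4:
0 → 3 → 4: 9 + 1 = 10
0 → 2 → 3 → 4: 3 + 7 + 1 = 11
Best route has total 10.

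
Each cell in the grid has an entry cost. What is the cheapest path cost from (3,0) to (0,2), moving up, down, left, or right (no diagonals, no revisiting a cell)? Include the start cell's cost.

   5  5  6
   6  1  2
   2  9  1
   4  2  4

19

Best path: (3,0) (3,1) (3,2) (2,2) (1,2) (0,2)
Cost: 4 + 2 + 4 + 1 + 2 + 6 = 19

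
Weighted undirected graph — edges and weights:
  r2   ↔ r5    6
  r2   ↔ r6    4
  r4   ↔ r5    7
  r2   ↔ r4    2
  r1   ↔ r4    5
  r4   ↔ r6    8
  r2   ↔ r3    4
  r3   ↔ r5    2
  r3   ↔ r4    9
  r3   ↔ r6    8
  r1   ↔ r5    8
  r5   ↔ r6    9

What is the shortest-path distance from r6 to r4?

6

Checking several routes:
r6 -> r5 -> r4: 9 + 7 = 16
r6 -> r2 -> r4: 4 + 2 = 6
r6 -> r5 -> r3 -> r2 -> r4: 9 + 2 + 4 + 2 = 17
r6 -> r4: 8
r6 -> r3 -> r2 -> r4: 8 + 4 + 2 = 14
The minimum is 6.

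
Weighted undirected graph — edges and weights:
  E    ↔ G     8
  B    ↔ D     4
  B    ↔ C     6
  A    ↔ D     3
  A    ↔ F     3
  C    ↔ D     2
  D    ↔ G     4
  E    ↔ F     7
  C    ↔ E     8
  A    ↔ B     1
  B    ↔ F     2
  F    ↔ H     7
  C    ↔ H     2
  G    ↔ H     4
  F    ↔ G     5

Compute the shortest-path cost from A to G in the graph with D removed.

8

A few of the A→G routes:
A -> F -> G: 3 + 5 = 8
A -> B -> F -> G: 1 + 2 + 5 = 8
A -> B -> C -> H -> G: 1 + 6 + 2 + 4 = 13
Shortest: 8.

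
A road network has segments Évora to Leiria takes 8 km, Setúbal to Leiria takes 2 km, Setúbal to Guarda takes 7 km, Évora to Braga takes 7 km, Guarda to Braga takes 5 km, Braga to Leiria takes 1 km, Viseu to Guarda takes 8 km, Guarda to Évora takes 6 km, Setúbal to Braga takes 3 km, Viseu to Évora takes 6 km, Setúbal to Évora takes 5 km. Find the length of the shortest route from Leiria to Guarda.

A few of the Leiria→Guarda routes:
Leiria -> Braga -> Setúbal -> Guarda: 1 + 3 + 7 = 11
Leiria -> Setúbal -> Guarda: 2 + 7 = 9
Leiria -> Setúbal -> Évora -> Guarda: 2 + 5 + 6 = 13
Leiria -> Braga -> Évora -> Guarda: 1 + 7 + 6 = 14
Leiria -> Setúbal -> Braga -> Guarda: 2 + 3 + 5 = 10
Leiria -> Braga -> Guarda: 1 + 5 = 6
The minimum is 6 km.

6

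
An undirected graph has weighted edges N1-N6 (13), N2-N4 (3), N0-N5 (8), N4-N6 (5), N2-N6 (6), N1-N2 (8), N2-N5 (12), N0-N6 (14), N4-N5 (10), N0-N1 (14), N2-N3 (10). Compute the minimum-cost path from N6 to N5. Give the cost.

Comparing a few candidate routes:
N6 -> N4 -> N5: 5 + 10 = 15
N6 -> N2 -> N4 -> N5: 6 + 3 + 10 = 19
N6 -> N4 -> N2 -> N5: 5 + 3 + 12 = 20
N6 -> N2 -> N5: 6 + 12 = 18
The minimum is 15.

15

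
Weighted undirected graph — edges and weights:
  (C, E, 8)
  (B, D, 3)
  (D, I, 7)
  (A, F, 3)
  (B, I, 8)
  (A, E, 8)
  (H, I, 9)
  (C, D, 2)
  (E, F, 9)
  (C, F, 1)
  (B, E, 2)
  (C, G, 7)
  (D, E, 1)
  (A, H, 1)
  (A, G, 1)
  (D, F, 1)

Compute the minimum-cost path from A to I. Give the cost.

Some routes from A to I:
A - F - D - B - I: 3 + 1 + 3 + 8 = 15
A - F - D - I: 3 + 1 + 7 = 11
A - F - D - E - B - I: 3 + 1 + 1 + 2 + 8 = 15
A - H - I: 1 + 9 = 10
A - E - D - I: 8 + 1 + 7 = 16
A - F - C - D - I: 3 + 1 + 2 + 7 = 13
Shortest: 10.

10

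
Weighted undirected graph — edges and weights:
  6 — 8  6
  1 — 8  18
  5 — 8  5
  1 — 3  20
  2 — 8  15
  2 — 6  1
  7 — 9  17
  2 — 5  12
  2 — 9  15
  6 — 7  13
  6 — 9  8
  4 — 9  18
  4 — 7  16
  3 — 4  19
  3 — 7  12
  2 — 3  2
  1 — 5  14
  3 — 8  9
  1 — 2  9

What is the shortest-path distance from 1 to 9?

Some routes from 1 to 9:
1 -> 2 -> 6 -> 9: 9 + 1 + 8 = 18
1 -> 3 -> 2 -> 6 -> 9: 20 + 2 + 1 + 8 = 31
1 -> 8 -> 6 -> 9: 18 + 6 + 8 = 32
1 -> 2 -> 9: 9 + 15 = 24
1 -> 5 -> 8 -> 6 -> 9: 14 + 5 + 6 + 8 = 33
Best route has total 18.

18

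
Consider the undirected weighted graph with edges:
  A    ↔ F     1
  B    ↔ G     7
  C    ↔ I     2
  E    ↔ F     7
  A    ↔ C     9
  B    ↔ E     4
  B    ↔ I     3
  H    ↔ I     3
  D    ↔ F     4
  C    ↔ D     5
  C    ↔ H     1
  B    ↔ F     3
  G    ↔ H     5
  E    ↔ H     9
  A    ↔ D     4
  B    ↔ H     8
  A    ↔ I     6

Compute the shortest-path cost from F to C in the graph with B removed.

Some routes from F to C avoiding B:
F -> A -> I -> C: 1 + 6 + 2 = 9
F -> D -> C: 4 + 5 = 9
F -> A -> I -> H -> C: 1 + 6 + 3 + 1 = 11
F -> A -> C: 1 + 9 = 10
F -> A -> D -> C: 1 + 4 + 5 = 10
The minimum is 9.

9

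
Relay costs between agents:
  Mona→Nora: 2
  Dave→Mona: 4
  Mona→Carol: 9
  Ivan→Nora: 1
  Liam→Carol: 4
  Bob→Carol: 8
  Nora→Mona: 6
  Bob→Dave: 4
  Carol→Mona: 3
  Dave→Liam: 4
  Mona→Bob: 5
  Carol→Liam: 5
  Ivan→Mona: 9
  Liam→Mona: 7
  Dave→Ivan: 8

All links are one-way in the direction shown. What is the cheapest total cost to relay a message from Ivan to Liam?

A few of the Ivan→Liam routes:
Ivan→Nora→Mona→Bob→Dave→Liam: 1 + 6 + 5 + 4 + 4 = 20
Ivan→Mona→Bob→Dave→Liam: 9 + 5 + 4 + 4 = 22
Ivan→Nora→Mona→Carol→Liam: 1 + 6 + 9 + 5 = 21
The minimum is 20.

20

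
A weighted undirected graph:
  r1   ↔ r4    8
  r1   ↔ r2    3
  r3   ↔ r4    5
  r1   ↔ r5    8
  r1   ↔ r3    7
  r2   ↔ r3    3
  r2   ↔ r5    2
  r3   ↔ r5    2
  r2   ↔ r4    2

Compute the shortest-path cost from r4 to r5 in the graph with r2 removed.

A few of the r4→r5 routes:
r4-r3-r5: 5 + 2 = 7
r4-r1-r5: 8 + 8 = 16
r4-r1-r3-r5: 8 + 7 + 2 = 17
Shortest: 7.

7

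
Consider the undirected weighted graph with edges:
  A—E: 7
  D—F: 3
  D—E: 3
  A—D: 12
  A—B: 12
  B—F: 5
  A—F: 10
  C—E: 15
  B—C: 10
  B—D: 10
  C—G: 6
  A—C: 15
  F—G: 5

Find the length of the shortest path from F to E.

6

Some routes from F to E:
F-B-D-E: 5 + 10 + 3 = 18
F-A-D-E: 10 + 12 + 3 = 25
F-D-E: 3 + 3 = 6
F-D-A-E: 3 + 12 + 7 = 22
F-A-E: 10 + 7 = 17
F-B-A-E: 5 + 12 + 7 = 24
Shortest: 6.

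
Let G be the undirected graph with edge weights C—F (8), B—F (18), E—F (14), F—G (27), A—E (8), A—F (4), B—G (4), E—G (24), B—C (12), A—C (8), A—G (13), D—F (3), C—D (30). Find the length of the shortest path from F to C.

8

Some routes from F to C:
F-C: 8
F-D-C: 3 + 30 = 33
F-B-C: 18 + 12 = 30
F-A-C: 4 + 8 = 12
F-A-G-B-C: 4 + 13 + 4 + 12 = 33
F-E-A-C: 14 + 8 + 8 = 30
Best route has total 8.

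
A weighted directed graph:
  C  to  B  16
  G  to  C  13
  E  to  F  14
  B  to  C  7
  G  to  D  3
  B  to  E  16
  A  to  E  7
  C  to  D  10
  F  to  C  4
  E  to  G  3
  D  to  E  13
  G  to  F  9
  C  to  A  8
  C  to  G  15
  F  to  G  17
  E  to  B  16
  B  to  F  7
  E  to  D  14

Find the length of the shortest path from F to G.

17

Comparing a few candidate routes:
F - C - D - E - G: 4 + 10 + 13 + 3 = 30
F - C - A - E - G: 4 + 8 + 7 + 3 = 22
F - G: 17
F - C - G: 4 + 15 = 19
Shortest: 17.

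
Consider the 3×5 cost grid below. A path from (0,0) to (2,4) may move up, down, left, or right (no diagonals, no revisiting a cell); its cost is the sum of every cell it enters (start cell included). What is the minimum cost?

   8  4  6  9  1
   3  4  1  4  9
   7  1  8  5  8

33

Best path: r0c0→r1c0→r1c1→r1c2→r1c3→r2c3→r2c4
Cost: 8 + 3 + 4 + 1 + 4 + 5 + 8 = 33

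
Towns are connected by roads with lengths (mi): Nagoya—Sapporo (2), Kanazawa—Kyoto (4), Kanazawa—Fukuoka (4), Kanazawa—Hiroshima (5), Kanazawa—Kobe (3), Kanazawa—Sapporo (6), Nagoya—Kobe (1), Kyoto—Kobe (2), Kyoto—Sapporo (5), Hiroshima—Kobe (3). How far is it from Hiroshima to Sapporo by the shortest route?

6

Some routes from Hiroshima to Sapporo:
Hiroshima -> Kobe -> Nagoya -> Sapporo: 3 + 1 + 2 = 6
Hiroshima -> Kobe -> Kyoto -> Sapporo: 3 + 2 + 5 = 10
Hiroshima -> Kanazawa -> Sapporo: 5 + 6 = 11
The minimum is 6 mi.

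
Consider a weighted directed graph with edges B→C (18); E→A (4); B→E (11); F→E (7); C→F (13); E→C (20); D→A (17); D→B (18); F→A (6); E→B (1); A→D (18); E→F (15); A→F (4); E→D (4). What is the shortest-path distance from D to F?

Candidate routes:
D -> B -> C -> F: 18 + 18 + 13 = 49
D -> A -> F: 17 + 4 = 21
D -> B -> E -> C -> F: 18 + 11 + 20 + 13 = 62
D -> B -> E -> F: 18 + 11 + 15 = 44
D -> B -> E -> A -> F: 18 + 11 + 4 + 4 = 37
The minimum is 21.

21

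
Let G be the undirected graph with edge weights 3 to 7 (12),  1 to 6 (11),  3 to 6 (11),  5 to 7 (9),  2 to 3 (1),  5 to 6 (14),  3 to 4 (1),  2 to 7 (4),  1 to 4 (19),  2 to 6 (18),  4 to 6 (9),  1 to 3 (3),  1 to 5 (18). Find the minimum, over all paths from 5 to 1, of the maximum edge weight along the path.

Comparing a few candidate routes:
5-7-2-3-6-1: max(9, 4, 1, 11, 11) = 11
5-7-2-3-1: max(9, 4, 1, 3) = 9
5-7-2-3-4-6-1: max(9, 4, 1, 1, 9, 11) = 11
5-7-3-6-1: max(9, 12, 11, 11) = 12
Smallest bottleneck: 9.

9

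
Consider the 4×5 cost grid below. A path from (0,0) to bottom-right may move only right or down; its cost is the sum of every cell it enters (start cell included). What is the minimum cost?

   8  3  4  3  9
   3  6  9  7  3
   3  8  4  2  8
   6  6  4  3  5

35

Best path: (0,0) (0,1) (0,2) (0,3) (1,3) (2,3) (3,3) (3,4)
Cost: 8 + 3 + 4 + 3 + 7 + 2 + 3 + 5 = 35
(Top row then right column would cost 43.)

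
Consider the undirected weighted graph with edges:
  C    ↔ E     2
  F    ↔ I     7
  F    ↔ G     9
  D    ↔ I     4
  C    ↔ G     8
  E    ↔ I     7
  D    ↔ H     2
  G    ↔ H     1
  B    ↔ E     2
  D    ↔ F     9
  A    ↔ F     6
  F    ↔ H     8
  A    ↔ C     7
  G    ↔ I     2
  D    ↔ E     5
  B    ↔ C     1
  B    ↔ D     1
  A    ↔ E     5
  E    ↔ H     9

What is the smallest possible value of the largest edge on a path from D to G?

Comparing a few candidate routes:
D - E - B - C - A - F - I - G: max(5, 2, 1, 7, 6, 7, 2) = 7
D - I - G: max(4, 2) = 4
D - E - C - A - F - I - G: max(5, 2, 7, 6, 7, 2) = 7
D - H - G: max(2, 1) = 2
D - E - A - F - I - G: max(5, 5, 6, 7, 2) = 7
The minimum achievable maximum is 2.

2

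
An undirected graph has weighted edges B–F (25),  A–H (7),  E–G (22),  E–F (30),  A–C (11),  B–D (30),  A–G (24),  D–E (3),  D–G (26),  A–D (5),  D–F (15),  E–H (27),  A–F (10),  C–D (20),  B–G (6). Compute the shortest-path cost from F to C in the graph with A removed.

35

Checking several routes:
F -> E -> D -> C: 30 + 3 + 20 = 53
F -> B -> G -> E -> D -> C: 25 + 6 + 22 + 3 + 20 = 76
F -> B -> D -> C: 25 + 30 + 20 = 75
F -> E -> G -> D -> C: 30 + 22 + 26 + 20 = 98
F -> D -> C: 15 + 20 = 35
F -> B -> G -> D -> C: 25 + 6 + 26 + 20 = 77
Shortest: 35.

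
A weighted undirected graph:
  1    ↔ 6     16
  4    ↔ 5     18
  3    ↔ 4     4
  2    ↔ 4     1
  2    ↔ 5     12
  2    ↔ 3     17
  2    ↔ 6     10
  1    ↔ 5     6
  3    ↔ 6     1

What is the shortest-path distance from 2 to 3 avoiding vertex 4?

11

Routes from 2 to 3 avoiding 4:
2 → 3: 17
2 → 6 → 3: 10 + 1 = 11
2 → 5 → 1 → 6 → 3: 12 + 6 + 16 + 1 = 35
Shortest: 11.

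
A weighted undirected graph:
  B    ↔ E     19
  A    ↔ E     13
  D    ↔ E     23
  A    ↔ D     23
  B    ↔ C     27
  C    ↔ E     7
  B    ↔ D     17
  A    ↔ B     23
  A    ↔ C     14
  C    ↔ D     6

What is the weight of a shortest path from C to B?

23

Some routes from C to B:
C - B: 27
C - E - B: 7 + 19 = 26
C - D - B: 6 + 17 = 23
C - A - B: 14 + 23 = 37
Shortest: 23.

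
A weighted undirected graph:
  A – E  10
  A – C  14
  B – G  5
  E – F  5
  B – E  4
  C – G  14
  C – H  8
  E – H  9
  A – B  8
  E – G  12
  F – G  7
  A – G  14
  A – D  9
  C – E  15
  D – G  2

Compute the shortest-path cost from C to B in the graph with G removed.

19

Checking several routes:
C-A-B: 14 + 8 = 22
C-H-E-B: 8 + 9 + 4 = 21
C-E-B: 15 + 4 = 19
The minimum is 19.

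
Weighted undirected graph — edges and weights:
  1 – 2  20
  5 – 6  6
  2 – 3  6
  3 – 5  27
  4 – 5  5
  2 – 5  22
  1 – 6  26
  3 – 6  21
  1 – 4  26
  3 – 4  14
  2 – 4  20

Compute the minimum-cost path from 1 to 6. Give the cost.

26

Checking several routes:
1 - 2 - 3 - 6: 20 + 6 + 21 = 47
1 - 6: 26
1 - 4 - 5 - 6: 26 + 5 + 6 = 37
The minimum is 26.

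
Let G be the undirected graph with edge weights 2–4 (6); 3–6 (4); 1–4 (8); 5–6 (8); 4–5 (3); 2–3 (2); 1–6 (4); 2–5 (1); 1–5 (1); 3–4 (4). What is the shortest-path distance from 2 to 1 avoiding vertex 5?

Routes from 2 to 1 avoiding 5:
2 - 3 - 6 - 1: 2 + 4 + 4 = 10
2 - 4 - 3 - 6 - 1: 6 + 4 + 4 + 4 = 18
2 - 4 - 1: 6 + 8 = 14
2 - 3 - 4 - 1: 2 + 4 + 8 = 14
The minimum is 10.

10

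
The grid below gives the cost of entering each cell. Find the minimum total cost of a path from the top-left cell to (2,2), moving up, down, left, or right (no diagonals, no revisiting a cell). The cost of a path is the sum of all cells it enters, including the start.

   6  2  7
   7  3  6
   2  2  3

Cheapest: [0,0] [0,1] [1,1] [2,1] [2,2]
  6 + 2 + 3 + 2 + 3 = 16

16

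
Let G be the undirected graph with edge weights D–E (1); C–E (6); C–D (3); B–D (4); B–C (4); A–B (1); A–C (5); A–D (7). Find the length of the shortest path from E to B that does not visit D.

10

Paths from E to B avoiding D:
E - C - A - B: 6 + 5 + 1 = 12
E - C - B: 6 + 4 = 10
The minimum is 10.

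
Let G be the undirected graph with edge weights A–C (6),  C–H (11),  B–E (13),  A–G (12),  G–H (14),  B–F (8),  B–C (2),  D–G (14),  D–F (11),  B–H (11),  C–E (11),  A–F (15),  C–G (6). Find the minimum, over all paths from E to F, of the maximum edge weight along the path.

Checking several routes:
E -> B -> H -> G -> D -> F: max(13, 11, 14, 14, 11) = 14
E -> C -> B -> F: max(11, 2, 8) = 11
E -> C -> H -> B -> F: max(11, 11, 11, 8) = 11
E -> B -> H -> C -> A -> G -> D -> F: max(13, 11, 11, 6, 12, 14, 11) = 14
E -> B -> F: max(13, 8) = 13
Best route has worst link 11.

11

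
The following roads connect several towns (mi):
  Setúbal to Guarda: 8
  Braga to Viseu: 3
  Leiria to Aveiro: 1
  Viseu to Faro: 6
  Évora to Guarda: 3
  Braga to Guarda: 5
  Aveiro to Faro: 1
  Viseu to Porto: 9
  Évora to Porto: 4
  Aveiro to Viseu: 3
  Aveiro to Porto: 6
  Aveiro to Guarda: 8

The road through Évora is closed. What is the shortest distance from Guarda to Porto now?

14

Comparing a few candidate routes:
Guarda→Aveiro→Porto: 8 + 6 = 14
Guarda→Braga→Viseu→Porto: 5 + 3 + 9 = 17
Guarda→Braga→Viseu→Aveiro→Porto: 5 + 3 + 3 + 6 = 17
Guarda→Aveiro→Viseu→Porto: 8 + 3 + 9 = 20
Guarda→Braga→Viseu→Faro→Aveiro→Porto: 5 + 3 + 6 + 1 + 6 = 21
Best route has total 14 mi.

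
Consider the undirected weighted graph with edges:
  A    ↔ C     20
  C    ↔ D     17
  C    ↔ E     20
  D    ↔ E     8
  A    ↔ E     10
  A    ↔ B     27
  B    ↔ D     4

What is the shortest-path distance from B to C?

Routes from B to C:
B - A - E - D - C: 27 + 10 + 8 + 17 = 62
B - A - C: 27 + 20 = 47
B - A - E - C: 27 + 10 + 20 = 57
B - D - E - C: 4 + 8 + 20 = 32
B - D - E - A - C: 4 + 8 + 10 + 20 = 42
B - D - C: 4 + 17 = 21
Best route has total 21.

21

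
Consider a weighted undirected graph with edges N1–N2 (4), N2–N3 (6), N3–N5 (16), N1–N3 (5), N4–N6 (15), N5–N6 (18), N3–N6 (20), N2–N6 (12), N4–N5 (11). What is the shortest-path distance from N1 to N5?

A few of the N1→N5 routes:
N1 → N2 → N6 → N5: 4 + 12 + 18 = 34
N1 → N2 → N3 → N5: 4 + 6 + 16 = 26
N1 → N3 → N5: 5 + 16 = 21
Shortest: 21.

21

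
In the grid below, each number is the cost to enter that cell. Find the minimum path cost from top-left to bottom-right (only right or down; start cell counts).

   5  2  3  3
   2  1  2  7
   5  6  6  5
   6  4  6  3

Take [0,0] -> [0,1] -> [1,1] -> [1,2] -> [2,2] -> [2,3] -> [3,3] for a total of 5 + 2 + 1 + 2 + 6 + 5 + 3 = 24.
(Top row then right column would cost 28.)

24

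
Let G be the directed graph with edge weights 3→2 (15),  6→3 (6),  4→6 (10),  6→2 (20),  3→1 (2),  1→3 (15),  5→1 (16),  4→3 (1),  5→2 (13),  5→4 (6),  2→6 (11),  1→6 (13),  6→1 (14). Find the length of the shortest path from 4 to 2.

16

A few of the 4→2 routes:
4 → 6 → 3 → 2: 10 + 6 + 15 = 31
4 → 3 → 1 → 6 → 2: 1 + 2 + 13 + 20 = 36
4 → 3 → 2: 1 + 15 = 16
4 → 6 → 2: 10 + 20 = 30
The minimum is 16.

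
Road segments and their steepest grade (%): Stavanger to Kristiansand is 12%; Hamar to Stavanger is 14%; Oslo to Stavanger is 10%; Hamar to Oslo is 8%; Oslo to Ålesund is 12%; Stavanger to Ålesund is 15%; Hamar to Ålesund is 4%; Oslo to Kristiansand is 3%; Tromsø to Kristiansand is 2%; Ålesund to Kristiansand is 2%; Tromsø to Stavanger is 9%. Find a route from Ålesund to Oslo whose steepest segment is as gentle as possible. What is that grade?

3

Checking several routes:
Ålesund -> Kristiansand -> Stavanger -> Oslo: max(2, 12, 10) = 12
Ålesund -> Kristiansand -> Tromsø -> Stavanger -> Hamar -> Oslo: max(2, 2, 9, 14, 8) = 14
Ålesund -> Kristiansand -> Oslo: max(2, 3) = 3
Ålesund -> Kristiansand -> Tromsø -> Stavanger -> Oslo: max(2, 2, 9, 10) = 10
Ålesund -> Oslo: max(12) = 12
Ålesund -> Hamar -> Oslo: max(4, 8) = 8
Smallest bottleneck: 3%.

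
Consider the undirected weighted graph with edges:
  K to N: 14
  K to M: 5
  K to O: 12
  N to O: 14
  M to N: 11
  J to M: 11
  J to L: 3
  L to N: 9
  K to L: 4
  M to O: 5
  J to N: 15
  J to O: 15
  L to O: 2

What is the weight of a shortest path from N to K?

A few of the N→K routes:
N-L-K: 9 + 4 = 13
N-M-K: 11 + 5 = 16
N-K: 14
Best route has total 13.

13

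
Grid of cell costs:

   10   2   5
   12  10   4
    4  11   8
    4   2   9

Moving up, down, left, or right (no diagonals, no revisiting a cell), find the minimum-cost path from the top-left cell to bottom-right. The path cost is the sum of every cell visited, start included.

38

One optimal route is [0,0] → [0,1] → [0,2] → [1,2] → [2,2] → [3,2].
Its cost is 10 + 2 + 5 + 4 + 8 + 9 = 38.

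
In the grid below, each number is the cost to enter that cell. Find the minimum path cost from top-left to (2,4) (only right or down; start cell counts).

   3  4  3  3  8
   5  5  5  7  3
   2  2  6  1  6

25

Take r0c0→r1c0→r2c0→r2c1→r2c2→r2c3→r2c4 for a total of 3 + 5 + 2 + 2 + 6 + 1 + 6 = 25.
For comparison, the top-then-right route costs 30.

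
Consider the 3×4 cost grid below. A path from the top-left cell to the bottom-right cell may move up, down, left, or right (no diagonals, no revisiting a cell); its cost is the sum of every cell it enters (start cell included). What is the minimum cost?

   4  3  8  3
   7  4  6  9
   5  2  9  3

25

Take r0c0 r0c1 r1c1 r2c1 r2c2 r2c3 for a total of 4 + 3 + 4 + 2 + 9 + 3 = 25.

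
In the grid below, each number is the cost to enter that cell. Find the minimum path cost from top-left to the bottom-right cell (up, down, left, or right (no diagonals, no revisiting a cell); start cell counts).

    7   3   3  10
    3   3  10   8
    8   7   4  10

One optimal route is r0c0→r0c1→r1c1→r2c1→r2c2→r2c3.
Its cost is 7 + 3 + 3 + 7 + 4 + 10 = 34.

34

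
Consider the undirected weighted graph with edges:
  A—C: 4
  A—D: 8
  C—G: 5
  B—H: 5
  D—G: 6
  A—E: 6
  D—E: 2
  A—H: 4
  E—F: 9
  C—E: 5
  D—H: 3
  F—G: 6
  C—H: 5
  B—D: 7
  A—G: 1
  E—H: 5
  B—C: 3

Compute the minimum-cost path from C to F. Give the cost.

11

Some routes from C to F:
C→H→A→G→F: 5 + 4 + 1 + 6 = 16
C→A→G→F: 4 + 1 + 6 = 11
C→E→A→G→F: 5 + 6 + 1 + 6 = 18
C→E→F: 5 + 9 = 14
C→G→F: 5 + 6 = 11
The minimum is 11.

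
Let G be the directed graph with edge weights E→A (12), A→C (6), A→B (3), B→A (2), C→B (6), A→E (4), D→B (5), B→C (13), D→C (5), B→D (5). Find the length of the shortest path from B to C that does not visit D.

8

Paths from B to C avoiding D:
B → A → C: 2 + 6 = 8
B → C: 13
Shortest: 8.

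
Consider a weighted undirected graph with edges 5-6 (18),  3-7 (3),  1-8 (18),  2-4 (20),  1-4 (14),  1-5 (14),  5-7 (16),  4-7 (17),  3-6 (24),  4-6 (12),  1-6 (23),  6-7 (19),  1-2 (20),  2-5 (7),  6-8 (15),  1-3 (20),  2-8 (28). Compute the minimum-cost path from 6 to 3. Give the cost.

22

Some routes from 6 to 3:
6 → 5 → 7 → 3: 18 + 16 + 3 = 37
6 → 7 → 3: 19 + 3 = 22
6 → 3: 24
6 → 4 → 7 → 3: 12 + 17 + 3 = 32
Shortest: 22.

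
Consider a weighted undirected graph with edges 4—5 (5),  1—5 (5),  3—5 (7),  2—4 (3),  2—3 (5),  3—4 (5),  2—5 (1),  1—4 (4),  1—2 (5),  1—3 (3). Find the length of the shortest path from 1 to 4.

4

Checking several routes:
1 -> 5 -> 2 -> 4: 5 + 1 + 3 = 9
1 -> 3 -> 4: 3 + 5 = 8
1 -> 2 -> 4: 5 + 3 = 8
1 -> 4: 4
The minimum is 4.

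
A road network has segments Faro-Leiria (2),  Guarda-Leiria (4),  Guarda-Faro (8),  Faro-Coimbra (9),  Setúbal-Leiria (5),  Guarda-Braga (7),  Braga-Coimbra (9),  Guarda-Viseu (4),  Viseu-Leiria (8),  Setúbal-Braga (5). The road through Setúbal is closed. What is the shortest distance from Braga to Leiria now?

Checking several routes:
Braga-Coimbra-Faro-Leiria: 9 + 9 + 2 = 20
Braga-Guarda-Faro-Leiria: 7 + 8 + 2 = 17
Braga-Guarda-Leiria: 7 + 4 = 11
Braga-Guarda-Viseu-Leiria: 7 + 4 + 8 = 19
Best route has total 11 km.

11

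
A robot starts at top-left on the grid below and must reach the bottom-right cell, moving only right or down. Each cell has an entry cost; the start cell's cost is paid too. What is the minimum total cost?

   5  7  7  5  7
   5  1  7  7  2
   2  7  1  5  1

25

Best path: (0,0) -> (1,0) -> (1,1) -> (1,2) -> (2,2) -> (2,3) -> (2,4)
Cost: 5 + 5 + 1 + 7 + 1 + 5 + 1 = 25
(Top row then right column would cost 34.)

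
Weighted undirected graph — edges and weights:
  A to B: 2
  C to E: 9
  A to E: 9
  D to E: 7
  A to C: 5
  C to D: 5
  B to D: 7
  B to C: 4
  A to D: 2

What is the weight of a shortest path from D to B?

4

Some routes from D to B:
D -> A -> C -> B: 2 + 5 + 4 = 11
D -> C -> B: 5 + 4 = 9
D -> B: 7
D -> A -> B: 2 + 2 = 4
Best route has total 4.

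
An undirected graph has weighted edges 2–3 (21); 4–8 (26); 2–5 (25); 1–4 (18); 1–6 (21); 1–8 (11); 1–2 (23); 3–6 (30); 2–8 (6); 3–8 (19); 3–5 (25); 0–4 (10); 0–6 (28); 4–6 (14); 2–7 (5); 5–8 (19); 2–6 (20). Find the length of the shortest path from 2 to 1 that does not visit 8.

23

Comparing a few candidate routes:
2-3-6-1: 21 + 30 + 21 = 72
2-1: 23
2-6-4-1: 20 + 14 + 18 = 52
2-6-1: 20 + 21 = 41
The minimum is 23.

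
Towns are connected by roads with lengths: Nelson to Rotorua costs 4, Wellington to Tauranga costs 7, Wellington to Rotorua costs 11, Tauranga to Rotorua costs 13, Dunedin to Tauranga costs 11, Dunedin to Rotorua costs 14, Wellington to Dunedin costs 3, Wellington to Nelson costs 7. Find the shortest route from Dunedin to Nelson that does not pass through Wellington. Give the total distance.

18

Paths from Dunedin to Nelson avoiding Wellington:
Dunedin -> Rotorua -> Nelson: 14 + 4 = 18
Dunedin -> Tauranga -> Rotorua -> Nelson: 11 + 13 + 4 = 28
The minimum is 18.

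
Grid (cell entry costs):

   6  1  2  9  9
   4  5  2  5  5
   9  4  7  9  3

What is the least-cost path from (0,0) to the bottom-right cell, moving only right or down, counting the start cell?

One optimal route is (0,0) -> (0,1) -> (0,2) -> (1,2) -> (1,3) -> (1,4) -> (2,4).
Its cost is 6 + 1 + 2 + 2 + 5 + 5 + 3 = 24.

24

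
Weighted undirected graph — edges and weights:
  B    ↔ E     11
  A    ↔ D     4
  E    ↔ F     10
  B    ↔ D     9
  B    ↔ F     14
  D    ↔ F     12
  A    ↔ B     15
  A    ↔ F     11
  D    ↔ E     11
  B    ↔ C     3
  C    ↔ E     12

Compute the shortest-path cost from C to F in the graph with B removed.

Routes from C to F avoiding B:
C - E - D - A - F: 12 + 11 + 4 + 11 = 38
C - E - D - F: 12 + 11 + 12 = 35
C - E - F: 12 + 10 = 22
Best route has total 22.

22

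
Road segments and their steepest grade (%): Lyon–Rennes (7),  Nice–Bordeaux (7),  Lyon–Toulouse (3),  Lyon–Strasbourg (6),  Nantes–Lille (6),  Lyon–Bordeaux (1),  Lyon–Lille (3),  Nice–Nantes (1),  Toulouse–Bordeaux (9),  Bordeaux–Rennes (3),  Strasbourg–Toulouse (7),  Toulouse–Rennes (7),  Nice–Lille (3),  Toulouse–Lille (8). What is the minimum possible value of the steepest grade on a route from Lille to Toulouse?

Checking several routes:
Lille - Nantes - Nice - Bordeaux - Lyon - Toulouse: max(6, 1, 7, 1, 3) = 7
Lille - Nantes - Nice - Bordeaux - Lyon - Strasbourg - Toulouse: max(6, 1, 7, 1, 6, 7) = 7
Lille - Lyon - Toulouse: max(3, 3) = 3
The minimum achievable maximum is 3%.

3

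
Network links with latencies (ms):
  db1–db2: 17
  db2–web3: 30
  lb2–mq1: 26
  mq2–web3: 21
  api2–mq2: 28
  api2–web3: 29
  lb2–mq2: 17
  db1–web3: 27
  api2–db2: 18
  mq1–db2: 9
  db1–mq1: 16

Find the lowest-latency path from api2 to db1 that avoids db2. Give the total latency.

56

Routes from api2 to db1 avoiding db2:
api2 - mq2 - lb2 - mq1 - db1: 28 + 17 + 26 + 16 = 87
api2 - web3 - mq2 - lb2 - mq1 - db1: 29 + 21 + 17 + 26 + 16 = 109
api2 - web3 - db1: 29 + 27 = 56
api2 - mq2 - web3 - db1: 28 + 21 + 27 = 76
Shortest: 56 ms.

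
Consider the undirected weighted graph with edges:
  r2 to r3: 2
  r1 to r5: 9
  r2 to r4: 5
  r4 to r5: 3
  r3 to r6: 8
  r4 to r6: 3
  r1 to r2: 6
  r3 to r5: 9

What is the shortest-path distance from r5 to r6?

Candidate routes:
r5-r4-r6: 3 + 3 = 6
r5-r1-r2-r4-r6: 9 + 6 + 5 + 3 = 23
r5-r3-r2-r4-r6: 9 + 2 + 5 + 3 = 19
r5-r1-r2-r3-r6: 9 + 6 + 2 + 8 = 25
r5-r4-r2-r3-r6: 3 + 5 + 2 + 8 = 18
r5-r3-r6: 9 + 8 = 17
The minimum is 6.

6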